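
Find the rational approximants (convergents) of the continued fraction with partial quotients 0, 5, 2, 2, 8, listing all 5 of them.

Using the convergent recurrence p_i = a_i*p_{i-1} + p_{i-2}, q_i = a_i*q_{i-1} + q_{i-2} with p_{-2}=0, p_{-1}=1, q_{-2}=1, q_{-1}=0:
  i=0: a_0=0, p_0 = 0*1 + 0 = 0, q_0 = 0*0 + 1 = 1.
  i=1: a_1=5, p_1 = 5*0 + 1 = 1, q_1 = 5*1 + 0 = 5.
  i=2: a_2=2, p_2 = 2*1 + 0 = 2, q_2 = 2*5 + 1 = 11.
  i=3: a_3=2, p_3 = 2*2 + 1 = 5, q_3 = 2*11 + 5 = 27.
  i=4: a_4=8, p_4 = 8*5 + 2 = 42, q_4 = 8*27 + 11 = 227.

0/1, 1/5, 2/11, 5/27, 42/227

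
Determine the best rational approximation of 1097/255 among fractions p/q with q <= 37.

142/33

Expand x = 1097/255 as a continued fraction with the Euclidean algorithm:
  1097 = 4*255 + 77, so a_0 = 4.
  255 = 3*77 + 24, so a_1 = 3.
  77 = 3*24 + 5, so a_2 = 3.
  24 = 4*5 + 4, so a_3 = 4.
  5 = 1*4 + 1, so a_4 = 1.
  4 = 4*1 + 0, so a_5 = 4.
so x = [4; 3, 3, 4, 1, 4].
Convergents (p_i = a_i*p_{i-1} + p_{i-2}, q_i = a_i*q_{i-1} + q_{i-2} with p_{-2}=0, p_{-1}=1, q_{-2}=1, q_{-1}=0), until the denominator exceeds 37:
  i=0: a_0=4, p_0 = 4*1 + 0 = 4, q_0 = 4*0 + 1 = 1.
  i=1: a_1=3, p_1 = 3*4 + 1 = 13, q_1 = 3*1 + 0 = 3.
  i=2: a_2=3, p_2 = 3*13 + 4 = 43, q_2 = 3*3 + 1 = 10.
  i=3: a_3=4, p_3 = 4*43 + 13 = 185, q_3 = 4*10 + 3 = 43.
q_3 = 43 > 37, so the last convergent with denominator <= 37 is p_2/q_2 = 43/10.
The closest fraction with denominator <= 37 is either p_2/q_2 or the intermediate fraction (k*p_2 + p_1)/(k*q_2 + q_1) with the largest k >= 1 whose denominator stays <= 37; these approach x as k grows, and every other convergent or intermediate fraction in range is farther away.
Largest k: floor((37 - q_1)/q_2) = floor((37 - 3)/10) = 3.
That gives (3*43 + 13)/(3*10 + 3) = 142/33.
Compare the errors: |x - 43/10| = |1097*10 - 43*255|/(255*10) = 5/2550, and |x - 142/33| = |1097*33 - 142*255|/(255*33) = 9/8415.
Cross-multiplying, 9*2550 = 22950 < 42075 = 5*8415, so 9/8415 is smaller: the intermediate fraction 142/33 is closer to x than 43/10.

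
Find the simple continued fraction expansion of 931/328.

Run the Euclidean algorithm on 931 and 328; the successive quotients are the partial quotients a_0, a_1, ... (each step inverts the fractional part left over by the previous one):
  931 = 2*328 + 275, so a_0 = 2.
  328 = 1*275 + 53, so a_1 = 1.
  275 = 5*53 + 10, so a_2 = 5.
  53 = 5*10 + 3, so a_3 = 5.
  10 = 3*3 + 1, so a_4 = 3.
  3 = 3*1 + 0, so a_5 = 3.
The remainder reaches 0 after 6 divisions, so the expansion has 6 partial quotients, read off in order.

[2; 1, 5, 5, 3, 3]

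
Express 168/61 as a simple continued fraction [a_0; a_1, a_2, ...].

[2; 1, 3, 15]

Run the Euclidean algorithm on 168 and 61; the successive quotients are the partial quotients a_0, a_1, ... (each step inverts the fractional part left over by the previous one):
  168 = 2*61 + 46, so a_0 = 2.
  61 = 1*46 + 15, so a_1 = 1.
  46 = 3*15 + 1, so a_2 = 3.
  15 = 15*1 + 0, so a_3 = 15.
The remainder reaches 0 after 4 divisions, so the expansion has 4 partial quotients, read off in order.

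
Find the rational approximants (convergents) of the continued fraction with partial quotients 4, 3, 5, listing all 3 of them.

Using the convergent recurrence p_i = a_i*p_{i-1} + p_{i-2}, q_i = a_i*q_{i-1} + q_{i-2} with p_{-2}=0, p_{-1}=1, q_{-2}=1, q_{-1}=0:
  i=0: a_0=4, p_0 = 4*1 + 0 = 4, q_0 = 4*0 + 1 = 1.
  i=1: a_1=3, p_1 = 3*4 + 1 = 13, q_1 = 3*1 + 0 = 3.
  i=2: a_2=5, p_2 = 5*13 + 4 = 69, q_2 = 5*3 + 1 = 16.

4/1, 13/3, 69/16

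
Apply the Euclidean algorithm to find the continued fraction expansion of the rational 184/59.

[3; 8, 2, 3]

Run the Euclidean algorithm on 184 and 59; the successive quotients are the partial quotients a_0, a_1, ... (each step inverts the fractional part left over by the previous one):
  184 = 3*59 + 7, so a_0 = 3.
  59 = 8*7 + 3, so a_1 = 8.
  7 = 2*3 + 1, so a_2 = 2.
  3 = 3*1 + 0, so a_3 = 3.
The remainder reaches 0 after 4 divisions, so the expansion has 4 partial quotients, read off in order.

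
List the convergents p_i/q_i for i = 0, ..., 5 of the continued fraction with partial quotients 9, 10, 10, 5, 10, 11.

9/1, 91/10, 919/101, 4686/515, 47779/5251, 530255/58276

Using the convergent recurrence p_i = a_i*p_{i-1} + p_{i-2}, q_i = a_i*q_{i-1} + q_{i-2} with p_{-2}=0, p_{-1}=1, q_{-2}=1, q_{-1}=0:
  i=0: a_0=9, p_0 = 9*1 + 0 = 9, q_0 = 9*0 + 1 = 1.
  i=1: a_1=10, p_1 = 10*9 + 1 = 91, q_1 = 10*1 + 0 = 10.
  i=2: a_2=10, p_2 = 10*91 + 9 = 919, q_2 = 10*10 + 1 = 101.
  i=3: a_3=5, p_3 = 5*919 + 91 = 4686, q_3 = 5*101 + 10 = 515.
  i=4: a_4=10, p_4 = 10*4686 + 919 = 47779, q_4 = 10*515 + 101 = 5251.
  i=5: a_5=11, p_5 = 11*47779 + 4686 = 530255, q_5 = 11*5251 + 515 = 58276.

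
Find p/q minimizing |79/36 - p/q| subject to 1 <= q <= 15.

11/5

Expand x = 79/36 as a continued fraction with the Euclidean algorithm:
  79 = 2*36 + 7, so a_0 = 2.
  36 = 5*7 + 1, so a_1 = 5.
  7 = 7*1 + 0, so a_2 = 7.
so x = [2; 5, 7].
Convergents (p_i = a_i*p_{i-1} + p_{i-2}, q_i = a_i*q_{i-1} + q_{i-2} with p_{-2}=0, p_{-1}=1, q_{-2}=1, q_{-1}=0), until the denominator exceeds 15:
  i=0: a_0=2, p_0 = 2*1 + 0 = 2, q_0 = 2*0 + 1 = 1.
  i=1: a_1=5, p_1 = 5*2 + 1 = 11, q_1 = 5*1 + 0 = 5.
  i=2: a_2=7, p_2 = 7*11 + 2 = 79, q_2 = 7*5 + 1 = 36.
q_2 = 36 > 15, so the last convergent with denominator <= 15 is p_1/q_1 = 11/5.
The closest fraction with denominator <= 15 is either p_1/q_1 or the intermediate fraction (k*p_1 + p_0)/(k*q_1 + q_0) with the largest k >= 1 whose denominator stays <= 15; these approach x as k grows, and every other convergent or intermediate fraction in range is farther away.
Largest k: floor((15 - q_0)/q_1) = floor((15 - 1)/5) = 2.
That gives (2*11 + 2)/(2*5 + 1) = 24/11.
Compare the errors: |x - 11/5| = |79*5 - 11*36|/(36*5) = 1/180, and |x - 24/11| = |79*11 - 24*36|/(36*11) = 5/396.
Cross-multiplying, 1*396 = 396 < 900 = 5*180, so 1/180 is smaller: the convergent 11/5 is closer to x than 24/11.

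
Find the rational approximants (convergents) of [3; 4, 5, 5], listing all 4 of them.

3/1, 13/4, 68/21, 353/109

Using the convergent recurrence p_i = a_i*p_{i-1} + p_{i-2}, q_i = a_i*q_{i-1} + q_{i-2} with p_{-2}=0, p_{-1}=1, q_{-2}=1, q_{-1}=0:
  i=0: a_0=3, p_0 = 3*1 + 0 = 3, q_0 = 3*0 + 1 = 1.
  i=1: a_1=4, p_1 = 4*3 + 1 = 13, q_1 = 4*1 + 0 = 4.
  i=2: a_2=5, p_2 = 5*13 + 3 = 68, q_2 = 5*4 + 1 = 21.
  i=3: a_3=5, p_3 = 5*68 + 13 = 353, q_3 = 5*21 + 4 = 109.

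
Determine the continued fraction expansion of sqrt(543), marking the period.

[23; (3, 3, 3, 1, 14, 1, 3, 3, 3, 46)]

Write x_i = (sqrt(543) + m_i)/d_i with (m_0, d_0) = (0, 1). a_0 = floor(sqrt(543)) = 23, since 23^2 = 529 <= 543 < 576 = 24^2.
Iterate m_{i+1} = d_i*a_i - m_i, d_{i+1} = (543 - m_{i+1}^2)/d_i, a_{i+1} = floor((a_0 + m_{i+1})/d_{i+1}):
  m_1 = 1*23 - 0 = 23, d_1 = (543 - 23^2)/1 = 14/1 = 14, a_1 = floor((23 + 23)/14) = 3.
  m_2 = 14*3 - 23 = 19, d_2 = (543 - 19^2)/14 = 182/14 = 13, a_2 = floor((23 + 19)/13) = 3.
  m_3 = 13*3 - 19 = 20, d_3 = (543 - 20^2)/13 = 143/13 = 11, a_3 = floor((23 + 20)/11) = 3.
  m_4 = 11*3 - 20 = 13, d_4 = (543 - 13^2)/11 = 374/11 = 34, a_4 = floor((23 + 13)/34) = 1.
  m_5 = 34*1 - 13 = 21, d_5 = (543 - 21^2)/34 = 102/34 = 3, a_5 = floor((23 + 21)/3) = 14.
  m_6 = 3*14 - 21 = 21, d_6 = (543 - 21^2)/3 = 102/3 = 34, a_6 = floor((23 + 21)/34) = 1.
  m_7 = 34*1 - 21 = 13, d_7 = (543 - 13^2)/34 = 374/34 = 11, a_7 = floor((23 + 13)/11) = 3.
  m_8 = 11*3 - 13 = 20, d_8 = (543 - 20^2)/11 = 143/11 = 13, a_8 = floor((23 + 20)/13) = 3.
  m_9 = 13*3 - 20 = 19, d_9 = (543 - 19^2)/13 = 182/13 = 14, a_9 = floor((23 + 19)/14) = 3.
  m_10 = 14*3 - 19 = 23, d_10 = (543 - 23^2)/14 = 14/14 = 1, a_10 = floor((23 + 23)/1) = 46.
  m_11 = 1*46 - 23 = 23, d_11 = (543 - 23^2)/1 = 14/1 = 14: (m_11, d_11) = (m_1, d_1) = (23, 14), so from here the quotients repeat a_1, ..., a_10; the period length is 10.
Hence the expansion of sqrt(543) is a_0 = 23 followed by the repeating block 3, 3, 3, 1, 14, 1, 3, 3, 3, 46 (period 10).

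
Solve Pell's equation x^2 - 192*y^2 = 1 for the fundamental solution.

First expand sqrt(192) as a continued fraction. With x_i = (sqrt(192) + m_i)/d_i and (m_0, d_0) = (0, 1): a_0 = floor(sqrt(192)) = 13, since 13^2 = 169 <= 192 < 196 = 14^2.
Iterate m_{i+1} = d_i*a_i - m_i, d_{i+1} = (192 - m_{i+1}^2)/d_i, a_{i+1} = floor((a_0 + m_{i+1})/d_{i+1}):
  m_1 = 1*13 - 0 = 13, d_1 = (192 - 13^2)/1 = 23/1 = 23, a_1 = floor((13 + 13)/23) = 1.
  m_2 = 23*1 - 13 = 10, d_2 = (192 - 10^2)/23 = 92/23 = 4, a_2 = floor((13 + 10)/4) = 5.
  m_3 = 4*5 - 10 = 10, d_3 = (192 - 10^2)/4 = 92/4 = 23, a_3 = floor((13 + 10)/23) = 1.
  m_4 = 23*1 - 10 = 13, d_4 = (192 - 13^2)/23 = 23/23 = 1, a_4 = floor((13 + 13)/1) = 26.
  m_5 = 1*26 - 13 = 13, d_5 = (192 - 13^2)/1 = 23/1 = 23: (m_5, d_5) = (m_1, d_1) = (13, 23), so from here the quotients repeat a_1, ..., a_4; the period length is 4.
So sqrt(192) = [13; (1, 5, 1, 26)] with period length k = 4.
k is even, so the fundamental solution of x^2 - 192y^2 = 1 is (p_{k-1}, q_{k-1}) = (p_3, q_3); compute convergents through index 3.
Convergents (p_i = a_i*p_{i-1} + p_{i-2}, q_i = a_i*q_{i-1} + q_{i-2} with p_{-2}=0, p_{-1}=1, q_{-2}=1, q_{-1}=0):
  i=0: a_0=13, p_0 = 13*1 + 0 = 13, q_0 = 13*0 + 1 = 1.
  i=1: a_1=1, p_1 = 1*13 + 1 = 14, q_1 = 1*1 + 0 = 1.
  i=2: a_2=5, p_2 = 5*14 + 13 = 83, q_2 = 5*1 + 1 = 6.
  i=3: a_3=1, p_3 = 1*83 + 14 = 97, q_3 = 1*6 + 1 = 7.
Check: 97^2 - 192*7^2 = 9409 - 9408 = 1, so (x, y) = (97, 7) solves the equation, and by the theorem it is the least positive solution.

(x, y) = (97, 7)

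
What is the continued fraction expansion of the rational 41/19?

Run the Euclidean algorithm on 41 and 19; the successive quotients are the partial quotients a_0, a_1, ... (each step inverts the fractional part left over by the previous one):
  41 = 2*19 + 3, so a_0 = 2.
  19 = 6*3 + 1, so a_1 = 6.
  3 = 3*1 + 0, so a_2 = 3.
The remainder reaches 0 after 3 divisions, so the expansion has 3 partial quotients, read off in order.

[2; 6, 3]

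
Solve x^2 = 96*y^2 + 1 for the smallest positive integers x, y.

(x, y) = (49, 5)

First expand sqrt(96) as a continued fraction. With x_i = (sqrt(96) + m_i)/d_i and (m_0, d_0) = (0, 1): a_0 = floor(sqrt(96)) = 9, since 9^2 = 81 <= 96 < 100 = 10^2.
Iterate m_{i+1} = d_i*a_i - m_i, d_{i+1} = (96 - m_{i+1}^2)/d_i, a_{i+1} = floor((a_0 + m_{i+1})/d_{i+1}):
  m_1 = 1*9 - 0 = 9, d_1 = (96 - 9^2)/1 = 15/1 = 15, a_1 = floor((9 + 9)/15) = 1.
  m_2 = 15*1 - 9 = 6, d_2 = (96 - 6^2)/15 = 60/15 = 4, a_2 = floor((9 + 6)/4) = 3.
  m_3 = 4*3 - 6 = 6, d_3 = (96 - 6^2)/4 = 60/4 = 15, a_3 = floor((9 + 6)/15) = 1.
  m_4 = 15*1 - 6 = 9, d_4 = (96 - 9^2)/15 = 15/15 = 1, a_4 = floor((9 + 9)/1) = 18.
  m_5 = 1*18 - 9 = 9, d_5 = (96 - 9^2)/1 = 15/1 = 15: (m_5, d_5) = (m_1, d_1) = (9, 15), so from here the quotients repeat a_1, ..., a_4; the period length is 4.
So sqrt(96) = [9; (1, 3, 1, 18)] with period length k = 4.
k is even, so the fundamental solution of x^2 - 96y^2 = 1 is (p_{k-1}, q_{k-1}) = (p_3, q_3); compute convergents through index 3.
Convergents (p_i = a_i*p_{i-1} + p_{i-2}, q_i = a_i*q_{i-1} + q_{i-2} with p_{-2}=0, p_{-1}=1, q_{-2}=1, q_{-1}=0):
  i=0: a_0=9, p_0 = 9*1 + 0 = 9, q_0 = 9*0 + 1 = 1.
  i=1: a_1=1, p_1 = 1*9 + 1 = 10, q_1 = 1*1 + 0 = 1.
  i=2: a_2=3, p_2 = 3*10 + 9 = 39, q_2 = 3*1 + 1 = 4.
  i=3: a_3=1, p_3 = 1*39 + 10 = 49, q_3 = 1*4 + 1 = 5.
Check: 49^2 - 96*5^2 = 2401 - 2400 = 1, so (x, y) = (49, 5) solves the equation, and by the theorem it is the least positive solution.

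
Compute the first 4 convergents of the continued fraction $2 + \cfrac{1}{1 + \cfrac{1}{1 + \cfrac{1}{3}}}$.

Using the convergent recurrence p_i = a_i*p_{i-1} + p_{i-2}, q_i = a_i*q_{i-1} + q_{i-2} with p_{-2}=0, p_{-1}=1, q_{-2}=1, q_{-1}=0:
  i=0: a_0=2, p_0 = 2*1 + 0 = 2, q_0 = 2*0 + 1 = 1.
  i=1: a_1=1, p_1 = 1*2 + 1 = 3, q_1 = 1*1 + 0 = 1.
  i=2: a_2=1, p_2 = 1*3 + 2 = 5, q_2 = 1*1 + 1 = 2.
  i=3: a_3=3, p_3 = 3*5 + 3 = 18, q_3 = 3*2 + 1 = 7.

2/1, 3/1, 5/2, 18/7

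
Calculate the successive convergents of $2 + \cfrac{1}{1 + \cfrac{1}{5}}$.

Using the convergent recurrence p_i = a_i*p_{i-1} + p_{i-2}, q_i = a_i*q_{i-1} + q_{i-2} with p_{-2}=0, p_{-1}=1, q_{-2}=1, q_{-1}=0:
  i=0: a_0=2, p_0 = 2*1 + 0 = 2, q_0 = 2*0 + 1 = 1.
  i=1: a_1=1, p_1 = 1*2 + 1 = 3, q_1 = 1*1 + 0 = 1.
  i=2: a_2=5, p_2 = 5*3 + 2 = 17, q_2 = 5*1 + 1 = 6.

2/1, 3/1, 17/6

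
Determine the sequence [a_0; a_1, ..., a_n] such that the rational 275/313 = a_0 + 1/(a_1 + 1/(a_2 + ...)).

[0; 1, 7, 4, 4, 2]

Run the Euclidean algorithm on 275 and 313; the successive quotients are the partial quotients a_0, a_1, ... (each step inverts the fractional part left over by the previous one):
  275 = 0*313 + 275, so a_0 = 0.
  313 = 1*275 + 38, so a_1 = 1.
  275 = 7*38 + 9, so a_2 = 7.
  38 = 4*9 + 2, so a_3 = 4.
  9 = 4*2 + 1, so a_4 = 4.
  2 = 2*1 + 0, so a_5 = 2.
The remainder reaches 0 after 6 divisions, so the expansion has 6 partial quotients, read off in order.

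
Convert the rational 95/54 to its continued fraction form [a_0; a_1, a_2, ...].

[1; 1, 3, 6, 2]

Run the Euclidean algorithm on 95 and 54; the successive quotients are the partial quotients a_0, a_1, ... (each step inverts the fractional part left over by the previous one):
  95 = 1*54 + 41, so a_0 = 1.
  54 = 1*41 + 13, so a_1 = 1.
  41 = 3*13 + 2, so a_2 = 3.
  13 = 6*2 + 1, so a_3 = 6.
  2 = 2*1 + 0, so a_4 = 2.
The remainder reaches 0 after 5 divisions, so the expansion has 5 partial quotients, read off in order.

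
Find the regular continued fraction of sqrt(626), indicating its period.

[25; (50)]

Write x_i = (sqrt(626) + m_i)/d_i with (m_0, d_0) = (0, 1). a_0 = floor(sqrt(626)) = 25, since 25^2 = 625 <= 626 < 676 = 26^2.
Iterate m_{i+1} = d_i*a_i - m_i, d_{i+1} = (626 - m_{i+1}^2)/d_i, a_{i+1} = floor((a_0 + m_{i+1})/d_{i+1}):
  m_1 = 1*25 - 0 = 25, d_1 = (626 - 25^2)/1 = 1/1 = 1, a_1 = floor((25 + 25)/1) = 50.
  m_2 = 1*50 - 25 = 25, d_2 = (626 - 25^2)/1 = 1/1 = 1: (m_2, d_2) = (m_1, d_1) = (25, 1), so from here the quotient a_1 repeats; the period length is 1.
Hence the expansion of sqrt(626) is a_0 = 25 followed by the repeating block 50 (period 1).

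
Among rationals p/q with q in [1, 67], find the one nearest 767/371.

Expand x = 767/371 as a continued fraction with the Euclidean algorithm:
  767 = 2*371 + 25, so a_0 = 2.
  371 = 14*25 + 21, so a_1 = 14.
  25 = 1*21 + 4, so a_2 = 1.
  21 = 5*4 + 1, so a_3 = 5.
  4 = 4*1 + 0, so a_4 = 4.
so x = [2; 14, 1, 5, 4].
Convergents (p_i = a_i*p_{i-1} + p_{i-2}, q_i = a_i*q_{i-1} + q_{i-2} with p_{-2}=0, p_{-1}=1, q_{-2}=1, q_{-1}=0), until the denominator exceeds 67:
  i=0: a_0=2, p_0 = 2*1 + 0 = 2, q_0 = 2*0 + 1 = 1.
  i=1: a_1=14, p_1 = 14*2 + 1 = 29, q_1 = 14*1 + 0 = 14.
  i=2: a_2=1, p_2 = 1*29 + 2 = 31, q_2 = 1*14 + 1 = 15.
  i=3: a_3=5, p_3 = 5*31 + 29 = 184, q_3 = 5*15 + 14 = 89.
q_3 = 89 > 67, so the last convergent with denominator <= 67 is p_2/q_2 = 31/15.
The closest fraction with denominator <= 67 is either p_2/q_2 or the intermediate fraction (k*p_2 + p_1)/(k*q_2 + q_1) with the largest k >= 1 whose denominator stays <= 67; these approach x as k grows, and every other convergent or intermediate fraction in range is farther away.
Largest k: floor((67 - q_1)/q_2) = floor((67 - 14)/15) = 3.
That gives (3*31 + 29)/(3*15 + 14) = 122/59.
Compare the errors: |x - 31/15| = |767*15 - 31*371|/(371*15) = 4/5565, and |x - 122/59| = |767*59 - 122*371|/(371*59) = 9/21889.
Cross-multiplying, 9*5565 = 50085 < 87556 = 4*21889, so 9/21889 is smaller: the intermediate fraction 122/59 is closer to x than 31/15.

122/59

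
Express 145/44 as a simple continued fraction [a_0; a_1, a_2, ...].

[3; 3, 2, 1, 1, 2]

Run the Euclidean algorithm on 145 and 44; the successive quotients are the partial quotients a_0, a_1, ... (each step inverts the fractional part left over by the previous one):
  145 = 3*44 + 13, so a_0 = 3.
  44 = 3*13 + 5, so a_1 = 3.
  13 = 2*5 + 3, so a_2 = 2.
  5 = 1*3 + 2, so a_3 = 1.
  3 = 1*2 + 1, so a_4 = 1.
  2 = 2*1 + 0, so a_5 = 2.
The remainder reaches 0 after 6 divisions, so the expansion has 6 partial quotients, read off in order.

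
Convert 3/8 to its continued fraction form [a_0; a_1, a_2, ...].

[0; 2, 1, 2]

Run the Euclidean algorithm on 3 and 8; the successive quotients are the partial quotients a_0, a_1, ... (each step inverts the fractional part left over by the previous one):
  3 = 0*8 + 3, so a_0 = 0.
  8 = 2*3 + 2, so a_1 = 2.
  3 = 1*2 + 1, so a_2 = 1.
  2 = 2*1 + 0, so a_3 = 2.
The remainder reaches 0 after 4 divisions, so the expansion has 4 partial quotients, read off in order.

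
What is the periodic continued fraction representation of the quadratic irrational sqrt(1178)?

Write x_i = (sqrt(1178) + m_i)/d_i with (m_0, d_0) = (0, 1). a_0 = floor(sqrt(1178)) = 34, since 34^2 = 1156 <= 1178 < 1225 = 35^2.
Iterate m_{i+1} = d_i*a_i - m_i, d_{i+1} = (1178 - m_{i+1}^2)/d_i, a_{i+1} = floor((a_0 + m_{i+1})/d_{i+1}):
  m_1 = 1*34 - 0 = 34, d_1 = (1178 - 34^2)/1 = 22/1 = 22, a_1 = floor((34 + 34)/22) = 3.
  m_2 = 22*3 - 34 = 32, d_2 = (1178 - 32^2)/22 = 154/22 = 7, a_2 = floor((34 + 32)/7) = 9.
  m_3 = 7*9 - 32 = 31, d_3 = (1178 - 31^2)/7 = 217/7 = 31, a_3 = floor((34 + 31)/31) = 2.
  m_4 = 31*2 - 31 = 31, d_4 = (1178 - 31^2)/31 = 217/31 = 7, a_4 = floor((34 + 31)/7) = 9.
  m_5 = 7*9 - 31 = 32, d_5 = (1178 - 32^2)/7 = 154/7 = 22, a_5 = floor((34 + 32)/22) = 3.
  m_6 = 22*3 - 32 = 34, d_6 = (1178 - 34^2)/22 = 22/22 = 1, a_6 = floor((34 + 34)/1) = 68.
  m_7 = 1*68 - 34 = 34, d_7 = (1178 - 34^2)/1 = 22/1 = 22: (m_7, d_7) = (m_1, d_1) = (34, 22), so from here the quotients repeat a_1, ..., a_6; the period length is 6.
Hence the expansion of sqrt(1178) is a_0 = 34 followed by the repeating block 3, 9, 2, 9, 3, 68 (period 6).

[34; (3, 9, 2, 9, 3, 68)]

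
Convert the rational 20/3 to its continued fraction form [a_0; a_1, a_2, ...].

[6; 1, 2]

Run the Euclidean algorithm on 20 and 3; the successive quotients are the partial quotients a_0, a_1, ... (each step inverts the fractional part left over by the previous one):
  20 = 6*3 + 2, so a_0 = 6.
  3 = 1*2 + 1, so a_1 = 1.
  2 = 2*1 + 0, so a_2 = 2.
The remainder reaches 0 after 3 divisions, so the expansion has 3 partial quotients, read off in order.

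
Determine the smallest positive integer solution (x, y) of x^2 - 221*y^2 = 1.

(x, y) = (1665, 112)

First expand sqrt(221) as a continued fraction. With x_i = (sqrt(221) + m_i)/d_i and (m_0, d_0) = (0, 1): a_0 = floor(sqrt(221)) = 14, since 14^2 = 196 <= 221 < 225 = 15^2.
Iterate m_{i+1} = d_i*a_i - m_i, d_{i+1} = (221 - m_{i+1}^2)/d_i, a_{i+1} = floor((a_0 + m_{i+1})/d_{i+1}):
  m_1 = 1*14 - 0 = 14, d_1 = (221 - 14^2)/1 = 25/1 = 25, a_1 = floor((14 + 14)/25) = 1.
  m_2 = 25*1 - 14 = 11, d_2 = (221 - 11^2)/25 = 100/25 = 4, a_2 = floor((14 + 11)/4) = 6.
  m_3 = 4*6 - 11 = 13, d_3 = (221 - 13^2)/4 = 52/4 = 13, a_3 = floor((14 + 13)/13) = 2.
  m_4 = 13*2 - 13 = 13, d_4 = (221 - 13^2)/13 = 52/13 = 4, a_4 = floor((14 + 13)/4) = 6.
  m_5 = 4*6 - 13 = 11, d_5 = (221 - 11^2)/4 = 100/4 = 25, a_5 = floor((14 + 11)/25) = 1.
  m_6 = 25*1 - 11 = 14, d_6 = (221 - 14^2)/25 = 25/25 = 1, a_6 = floor((14 + 14)/1) = 28.
  m_7 = 1*28 - 14 = 14, d_7 = (221 - 14^2)/1 = 25/1 = 25: (m_7, d_7) = (m_1, d_1) = (14, 25), so from here the quotients repeat a_1, ..., a_6; the period length is 6.
So sqrt(221) = [14; (1, 6, 2, 6, 1, 28)] with period length k = 6.
k is even, so the fundamental solution of x^2 - 221y^2 = 1 is (p_{k-1}, q_{k-1}) = (p_5, q_5); compute convergents through index 5.
Convergents (p_i = a_i*p_{i-1} + p_{i-2}, q_i = a_i*q_{i-1} + q_{i-2} with p_{-2}=0, p_{-1}=1, q_{-2}=1, q_{-1}=0):
  i=0: a_0=14, p_0 = 14*1 + 0 = 14, q_0 = 14*0 + 1 = 1.
  i=1: a_1=1, p_1 = 1*14 + 1 = 15, q_1 = 1*1 + 0 = 1.
  i=2: a_2=6, p_2 = 6*15 + 14 = 104, q_2 = 6*1 + 1 = 7.
  i=3: a_3=2, p_3 = 2*104 + 15 = 223, q_3 = 2*7 + 1 = 15.
  i=4: a_4=6, p_4 = 6*223 + 104 = 1442, q_4 = 6*15 + 7 = 97.
  i=5: a_5=1, p_5 = 1*1442 + 223 = 1665, q_5 = 1*97 + 15 = 112.
Check: 1665^2 - 221*112^2 = 2772225 - 2772224 = 1, so (x, y) = (1665, 112) solves the equation, and by the theorem it is the least positive solution.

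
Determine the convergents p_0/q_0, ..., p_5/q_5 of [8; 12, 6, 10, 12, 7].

8/1, 97/12, 590/73, 5997/742, 72554/8977, 513875/63581

Using the convergent recurrence p_i = a_i*p_{i-1} + p_{i-2}, q_i = a_i*q_{i-1} + q_{i-2} with p_{-2}=0, p_{-1}=1, q_{-2}=1, q_{-1}=0:
  i=0: a_0=8, p_0 = 8*1 + 0 = 8, q_0 = 8*0 + 1 = 1.
  i=1: a_1=12, p_1 = 12*8 + 1 = 97, q_1 = 12*1 + 0 = 12.
  i=2: a_2=6, p_2 = 6*97 + 8 = 590, q_2 = 6*12 + 1 = 73.
  i=3: a_3=10, p_3 = 10*590 + 97 = 5997, q_3 = 10*73 + 12 = 742.
  i=4: a_4=12, p_4 = 12*5997 + 590 = 72554, q_4 = 12*742 + 73 = 8977.
  i=5: a_5=7, p_5 = 7*72554 + 5997 = 513875, q_5 = 7*8977 + 742 = 63581.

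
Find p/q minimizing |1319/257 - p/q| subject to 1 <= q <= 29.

Expand x = 1319/257 as a continued fraction with the Euclidean algorithm:
  1319 = 5*257 + 34, so a_0 = 5.
  257 = 7*34 + 19, so a_1 = 7.
  34 = 1*19 + 15, so a_2 = 1.
  19 = 1*15 + 4, so a_3 = 1.
  15 = 3*4 + 3, so a_4 = 3.
  4 = 1*3 + 1, so a_5 = 1.
  3 = 3*1 + 0, so a_6 = 3.
so x = [5; 7, 1, 1, 3, 1, 3].
Convergents (p_i = a_i*p_{i-1} + p_{i-2}, q_i = a_i*q_{i-1} + q_{i-2} with p_{-2}=0, p_{-1}=1, q_{-2}=1, q_{-1}=0), until the denominator exceeds 29:
  i=0: a_0=5, p_0 = 5*1 + 0 = 5, q_0 = 5*0 + 1 = 1.
  i=1: a_1=7, p_1 = 7*5 + 1 = 36, q_1 = 7*1 + 0 = 7.
  i=2: a_2=1, p_2 = 1*36 + 5 = 41, q_2 = 1*7 + 1 = 8.
  i=3: a_3=1, p_3 = 1*41 + 36 = 77, q_3 = 1*8 + 7 = 15.
  i=4: a_4=3, p_4 = 3*77 + 41 = 272, q_4 = 3*15 + 8 = 53.
q_4 = 53 > 29, so the last convergent with denominator <= 29 is p_3/q_3 = 77/15.
The closest fraction with denominator <= 29 is either p_3/q_3 or the intermediate fraction (k*p_3 + p_2)/(k*q_3 + q_2) with the largest k >= 1 whose denominator stays <= 29; these approach x as k grows, and every other convergent or intermediate fraction in range is farther away.
Largest k: floor((29 - q_2)/q_3) = floor((29 - 8)/15) = 1.
That gives (1*77 + 41)/(1*15 + 8) = 118/23.
Compare the errors: |x - 77/15| = |1319*15 - 77*257|/(257*15) = 4/3855, and |x - 118/23| = |1319*23 - 118*257|/(257*23) = 11/5911.
Cross-multiplying, 4*5911 = 23644 < 42405 = 11*3855, so 4/3855 is smaller: the convergent 77/15 is closer to x than 118/23.

77/15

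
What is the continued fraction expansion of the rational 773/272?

[2; 1, 5, 3, 14]

Run the Euclidean algorithm on 773 and 272; the successive quotients are the partial quotients a_0, a_1, ... (each step inverts the fractional part left over by the previous one):
  773 = 2*272 + 229, so a_0 = 2.
  272 = 1*229 + 43, so a_1 = 1.
  229 = 5*43 + 14, so a_2 = 5.
  43 = 3*14 + 1, so a_3 = 3.
  14 = 14*1 + 0, so a_4 = 14.
The remainder reaches 0 after 5 divisions, so the expansion has 5 partial quotients, read off in order.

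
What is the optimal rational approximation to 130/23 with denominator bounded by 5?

Expand x = 130/23 as a continued fraction with the Euclidean algorithm:
  130 = 5*23 + 15, so a_0 = 5.
  23 = 1*15 + 8, so a_1 = 1.
  15 = 1*8 + 7, so a_2 = 1.
  8 = 1*7 + 1, so a_3 = 1.
  7 = 7*1 + 0, so a_4 = 7.
so x = [5; 1, 1, 1, 7].
Convergents (p_i = a_i*p_{i-1} + p_{i-2}, q_i = a_i*q_{i-1} + q_{i-2} with p_{-2}=0, p_{-1}=1, q_{-2}=1, q_{-1}=0), until the denominator exceeds 5:
  i=0: a_0=5, p_0 = 5*1 + 0 = 5, q_0 = 5*0 + 1 = 1.
  i=1: a_1=1, p_1 = 1*5 + 1 = 6, q_1 = 1*1 + 0 = 1.
  i=2: a_2=1, p_2 = 1*6 + 5 = 11, q_2 = 1*1 + 1 = 2.
  i=3: a_3=1, p_3 = 1*11 + 6 = 17, q_3 = 1*2 + 1 = 3.
  i=4: a_4=7, p_4 = 7*17 + 11 = 130, q_4 = 7*3 + 2 = 23.
q_4 = 23 > 5, so the last convergent with denominator <= 5 is p_3/q_3 = 17/3.
The closest fraction with denominator <= 5 is either p_3/q_3 or the intermediate fraction (k*p_3 + p_2)/(k*q_3 + q_2) with the largest k >= 1 whose denominator stays <= 5; these approach x as k grows, and every other convergent or intermediate fraction in range is farther away.
Largest k: floor((5 - q_2)/q_3) = floor((5 - 2)/3) = 1.
That gives (1*17 + 11)/(1*3 + 2) = 28/5.
Compare the errors: |x - 17/3| = |130*3 - 17*23|/(23*3) = 1/69, and |x - 28/5| = |130*5 - 28*23|/(23*5) = 6/115.
Cross-multiplying, 1*115 = 115 < 414 = 6*69, so 1/69 is smaller: the convergent 17/3 is closer to x than 28/5.

17/3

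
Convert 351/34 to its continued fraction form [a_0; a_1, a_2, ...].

Run the Euclidean algorithm on 351 and 34; the successive quotients are the partial quotients a_0, a_1, ... (each step inverts the fractional part left over by the previous one):
  351 = 10*34 + 11, so a_0 = 10.
  34 = 3*11 + 1, so a_1 = 3.
  11 = 11*1 + 0, so a_2 = 11.
The remainder reaches 0 after 3 divisions, so the expansion has 3 partial quotients, read off in order.

[10; 3, 11]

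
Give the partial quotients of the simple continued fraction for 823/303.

[2; 1, 2, 1, 1, 10, 4]

Run the Euclidean algorithm on 823 and 303; the successive quotients are the partial quotients a_0, a_1, ... (each step inverts the fractional part left over by the previous one):
  823 = 2*303 + 217, so a_0 = 2.
  303 = 1*217 + 86, so a_1 = 1.
  217 = 2*86 + 45, so a_2 = 2.
  86 = 1*45 + 41, so a_3 = 1.
  45 = 1*41 + 4, so a_4 = 1.
  41 = 10*4 + 1, so a_5 = 10.
  4 = 4*1 + 0, so a_6 = 4.
The remainder reaches 0 after 7 divisions, so the expansion has 7 partial quotients, read off in order.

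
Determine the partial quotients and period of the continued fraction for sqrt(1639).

Write x_i = (sqrt(1639) + m_i)/d_i with (m_0, d_0) = (0, 1). a_0 = floor(sqrt(1639)) = 40, since 40^2 = 1600 <= 1639 < 1681 = 41^2.
Iterate m_{i+1} = d_i*a_i - m_i, d_{i+1} = (1639 - m_{i+1}^2)/d_i, a_{i+1} = floor((a_0 + m_{i+1})/d_{i+1}):
  m_1 = 1*40 - 0 = 40, d_1 = (1639 - 40^2)/1 = 39/1 = 39, a_1 = floor((40 + 40)/39) = 2.
  m_2 = 39*2 - 40 = 38, d_2 = (1639 - 38^2)/39 = 195/39 = 5, a_2 = floor((40 + 38)/5) = 15.
  m_3 = 5*15 - 38 = 37, d_3 = (1639 - 37^2)/5 = 270/5 = 54, a_3 = floor((40 + 37)/54) = 1.
  m_4 = 54*1 - 37 = 17, d_4 = (1639 - 17^2)/54 = 1350/54 = 25, a_4 = floor((40 + 17)/25) = 2.
  m_5 = 25*2 - 17 = 33, d_5 = (1639 - 33^2)/25 = 550/25 = 22, a_5 = floor((40 + 33)/22) = 3.
  m_6 = 22*3 - 33 = 33, d_6 = (1639 - 33^2)/22 = 550/22 = 25, a_6 = floor((40 + 33)/25) = 2.
  m_7 = 25*2 - 33 = 17, d_7 = (1639 - 17^2)/25 = 1350/25 = 54, a_7 = floor((40 + 17)/54) = 1.
  m_8 = 54*1 - 17 = 37, d_8 = (1639 - 37^2)/54 = 270/54 = 5, a_8 = floor((40 + 37)/5) = 15.
  m_9 = 5*15 - 37 = 38, d_9 = (1639 - 38^2)/5 = 195/5 = 39, a_9 = floor((40 + 38)/39) = 2.
  m_10 = 39*2 - 38 = 40, d_10 = (1639 - 40^2)/39 = 39/39 = 1, a_10 = floor((40 + 40)/1) = 80.
  m_11 = 1*80 - 40 = 40, d_11 = (1639 - 40^2)/1 = 39/1 = 39: (m_11, d_11) = (m_1, d_1) = (40, 39), so from here the quotients repeat a_1, ..., a_10; the period length is 10.
Hence the expansion of sqrt(1639) is a_0 = 40 followed by the repeating block 2, 15, 1, 2, 3, 2, 1, 15, 2, 80 (period 10).

[40; (2, 15, 1, 2, 3, 2, 1, 15, 2, 80)]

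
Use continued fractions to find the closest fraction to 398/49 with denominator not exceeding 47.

Expand x = 398/49 as a continued fraction with the Euclidean algorithm:
  398 = 8*49 + 6, so a_0 = 8.
  49 = 8*6 + 1, so a_1 = 8.
  6 = 6*1 + 0, so a_2 = 6.
so x = [8; 8, 6].
Convergents (p_i = a_i*p_{i-1} + p_{i-2}, q_i = a_i*q_{i-1} + q_{i-2} with p_{-2}=0, p_{-1}=1, q_{-2}=1, q_{-1}=0), until the denominator exceeds 47:
  i=0: a_0=8, p_0 = 8*1 + 0 = 8, q_0 = 8*0 + 1 = 1.
  i=1: a_1=8, p_1 = 8*8 + 1 = 65, q_1 = 8*1 + 0 = 8.
  i=2: a_2=6, p_2 = 6*65 + 8 = 398, q_2 = 6*8 + 1 = 49.
q_2 = 49 > 47, so the last convergent with denominator <= 47 is p_1/q_1 = 65/8.
The closest fraction with denominator <= 47 is either p_1/q_1 or the intermediate fraction (k*p_1 + p_0)/(k*q_1 + q_0) with the largest k >= 1 whose denominator stays <= 47; these approach x as k grows, and every other convergent or intermediate fraction in range is farther away.
Largest k: floor((47 - q_0)/q_1) = floor((47 - 1)/8) = 5.
That gives (5*65 + 8)/(5*8 + 1) = 333/41.
Compare the errors: |x - 65/8| = |398*8 - 65*49|/(49*8) = 1/392, and |x - 333/41| = |398*41 - 333*49|/(49*41) = 1/2009.
Cross-multiplying, 1*392 = 392 < 2009 = 1*2009, so 1/2009 is smaller: the intermediate fraction 333/41 is closer to x than 65/8.

333/41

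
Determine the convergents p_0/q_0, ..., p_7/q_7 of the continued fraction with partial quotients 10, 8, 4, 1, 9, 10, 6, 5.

10/1, 81/8, 334/33, 415/41, 4069/402, 41105/4061, 250699/24768, 1294600/127901

Using the convergent recurrence p_i = a_i*p_{i-1} + p_{i-2}, q_i = a_i*q_{i-1} + q_{i-2} with p_{-2}=0, p_{-1}=1, q_{-2}=1, q_{-1}=0:
  i=0: a_0=10, p_0 = 10*1 + 0 = 10, q_0 = 10*0 + 1 = 1.
  i=1: a_1=8, p_1 = 8*10 + 1 = 81, q_1 = 8*1 + 0 = 8.
  i=2: a_2=4, p_2 = 4*81 + 10 = 334, q_2 = 4*8 + 1 = 33.
  i=3: a_3=1, p_3 = 1*334 + 81 = 415, q_3 = 1*33 + 8 = 41.
  i=4: a_4=9, p_4 = 9*415 + 334 = 4069, q_4 = 9*41 + 33 = 402.
  i=5: a_5=10, p_5 = 10*4069 + 415 = 41105, q_5 = 10*402 + 41 = 4061.
  i=6: a_6=6, p_6 = 6*41105 + 4069 = 250699, q_6 = 6*4061 + 402 = 24768.
  i=7: a_7=5, p_7 = 5*250699 + 41105 = 1294600, q_7 = 5*24768 + 4061 = 127901.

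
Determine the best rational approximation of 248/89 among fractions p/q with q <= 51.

Expand x = 248/89 as a continued fraction with the Euclidean algorithm:
  248 = 2*89 + 70, so a_0 = 2.
  89 = 1*70 + 19, so a_1 = 1.
  70 = 3*19 + 13, so a_2 = 3.
  19 = 1*13 + 6, so a_3 = 1.
  13 = 2*6 + 1, so a_4 = 2.
  6 = 6*1 + 0, so a_5 = 6.
so x = [2; 1, 3, 1, 2, 6].
Convergents (p_i = a_i*p_{i-1} + p_{i-2}, q_i = a_i*q_{i-1} + q_{i-2} with p_{-2}=0, p_{-1}=1, q_{-2}=1, q_{-1}=0), until the denominator exceeds 51:
  i=0: a_0=2, p_0 = 2*1 + 0 = 2, q_0 = 2*0 + 1 = 1.
  i=1: a_1=1, p_1 = 1*2 + 1 = 3, q_1 = 1*1 + 0 = 1.
  i=2: a_2=3, p_2 = 3*3 + 2 = 11, q_2 = 3*1 + 1 = 4.
  i=3: a_3=1, p_3 = 1*11 + 3 = 14, q_3 = 1*4 + 1 = 5.
  i=4: a_4=2, p_4 = 2*14 + 11 = 39, q_4 = 2*5 + 4 = 14.
  i=5: a_5=6, p_5 = 6*39 + 14 = 248, q_5 = 6*14 + 5 = 89.
q_5 = 89 > 51, so the last convergent with denominator <= 51 is p_4/q_4 = 39/14.
The closest fraction with denominator <= 51 is either p_4/q_4 or the intermediate fraction (k*p_4 + p_3)/(k*q_4 + q_3) with the largest k >= 1 whose denominator stays <= 51; these approach x as k grows, and every other convergent or intermediate fraction in range is farther away.
Largest k: floor((51 - q_3)/q_4) = floor((51 - 5)/14) = 3.
That gives (3*39 + 14)/(3*14 + 5) = 131/47.
Compare the errors: |x - 39/14| = |248*14 - 39*89|/(89*14) = 1/1246, and |x - 131/47| = |248*47 - 131*89|/(89*47) = 3/4183.
Cross-multiplying, 3*1246 = 3738 < 4183 = 1*4183, so 3/4183 is smaller: the intermediate fraction 131/47 is closer to x than 39/14.

131/47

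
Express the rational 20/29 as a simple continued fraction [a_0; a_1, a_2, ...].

Run the Euclidean algorithm on 20 and 29; the successive quotients are the partial quotients a_0, a_1, ... (each step inverts the fractional part left over by the previous one):
  20 = 0*29 + 20, so a_0 = 0.
  29 = 1*20 + 9, so a_1 = 1.
  20 = 2*9 + 2, so a_2 = 2.
  9 = 4*2 + 1, so a_3 = 4.
  2 = 2*1 + 0, so a_4 = 2.
The remainder reaches 0 after 5 divisions, so the expansion has 5 partial quotients, read off in order.

[0; 1, 2, 4, 2]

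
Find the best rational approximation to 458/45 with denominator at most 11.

Expand x = 458/45 as a continued fraction with the Euclidean algorithm:
  458 = 10*45 + 8, so a_0 = 10.
  45 = 5*8 + 5, so a_1 = 5.
  8 = 1*5 + 3, so a_2 = 1.
  5 = 1*3 + 2, so a_3 = 1.
  3 = 1*2 + 1, so a_4 = 1.
  2 = 2*1 + 0, so a_5 = 2.
so x = [10; 5, 1, 1, 1, 2].
Convergents (p_i = a_i*p_{i-1} + p_{i-2}, q_i = a_i*q_{i-1} + q_{i-2} with p_{-2}=0, p_{-1}=1, q_{-2}=1, q_{-1}=0), until the denominator exceeds 11:
  i=0: a_0=10, p_0 = 10*1 + 0 = 10, q_0 = 10*0 + 1 = 1.
  i=1: a_1=5, p_1 = 5*10 + 1 = 51, q_1 = 5*1 + 0 = 5.
  i=2: a_2=1, p_2 = 1*51 + 10 = 61, q_2 = 1*5 + 1 = 6.
  i=3: a_3=1, p_3 = 1*61 + 51 = 112, q_3 = 1*6 + 5 = 11.
  i=4: a_4=1, p_4 = 1*112 + 61 = 173, q_4 = 1*11 + 6 = 17.
q_4 = 17 > 11, so the last convergent with denominator <= 11 is p_3/q_3 = 112/11.
The closest fraction with denominator <= 11 is either p_3/q_3 or the intermediate fraction (k*p_3 + p_2)/(k*q_3 + q_2) with the largest k >= 1 whose denominator stays <= 11; these approach x as k grows, and every other convergent or intermediate fraction in range is farther away.
Largest k: floor((11 - q_2)/q_3) = floor((11 - 6)/11) = 0.
Since k = 0, no intermediate fraction beyond p_3/q_3 has denominator <= 11, so the convergent 112/11 is the closest (its error is |458*11 - 112*45|/(45*11) = 2/495).

112/11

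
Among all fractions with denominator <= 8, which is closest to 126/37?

Expand x = 126/37 as a continued fraction with the Euclidean algorithm:
  126 = 3*37 + 15, so a_0 = 3.
  37 = 2*15 + 7, so a_1 = 2.
  15 = 2*7 + 1, so a_2 = 2.
  7 = 7*1 + 0, so a_3 = 7.
so x = [3; 2, 2, 7].
Convergents (p_i = a_i*p_{i-1} + p_{i-2}, q_i = a_i*q_{i-1} + q_{i-2} with p_{-2}=0, p_{-1}=1, q_{-2}=1, q_{-1}=0), until the denominator exceeds 8:
  i=0: a_0=3, p_0 = 3*1 + 0 = 3, q_0 = 3*0 + 1 = 1.
  i=1: a_1=2, p_1 = 2*3 + 1 = 7, q_1 = 2*1 + 0 = 2.
  i=2: a_2=2, p_2 = 2*7 + 3 = 17, q_2 = 2*2 + 1 = 5.
  i=3: a_3=7, p_3 = 7*17 + 7 = 126, q_3 = 7*5 + 2 = 37.
q_3 = 37 > 8, so the last convergent with denominator <= 8 is p_2/q_2 = 17/5.
The closest fraction with denominator <= 8 is either p_2/q_2 or the intermediate fraction (k*p_2 + p_1)/(k*q_2 + q_1) with the largest k >= 1 whose denominator stays <= 8; these approach x as k grows, and every other convergent or intermediate fraction in range is farther away.
Largest k: floor((8 - q_1)/q_2) = floor((8 - 2)/5) = 1.
That gives (1*17 + 7)/(1*5 + 2) = 24/7.
Compare the errors: |x - 17/5| = |126*5 - 17*37|/(37*5) = 1/185, and |x - 24/7| = |126*7 - 24*37|/(37*7) = 6/259.
Cross-multiplying, 1*259 = 259 < 1110 = 6*185, so 1/185 is smaller: the convergent 17/5 is closer to x than 24/7.

17/5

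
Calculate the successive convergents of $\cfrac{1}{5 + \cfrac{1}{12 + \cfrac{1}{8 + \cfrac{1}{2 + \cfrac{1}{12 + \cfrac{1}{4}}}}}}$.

Using the convergent recurrence p_i = a_i*p_{i-1} + p_{i-2}, q_i = a_i*q_{i-1} + q_{i-2} with p_{-2}=0, p_{-1}=1, q_{-2}=1, q_{-1}=0:
  i=0: a_0=0, p_0 = 0*1 + 0 = 0, q_0 = 0*0 + 1 = 1.
  i=1: a_1=5, p_1 = 5*0 + 1 = 1, q_1 = 5*1 + 0 = 5.
  i=2: a_2=12, p_2 = 12*1 + 0 = 12, q_2 = 12*5 + 1 = 61.
  i=3: a_3=8, p_3 = 8*12 + 1 = 97, q_3 = 8*61 + 5 = 493.
  i=4: a_4=2, p_4 = 2*97 + 12 = 206, q_4 = 2*493 + 61 = 1047.
  i=5: a_5=12, p_5 = 12*206 + 97 = 2569, q_5 = 12*1047 + 493 = 13057.
  i=6: a_6=4, p_6 = 4*2569 + 206 = 10482, q_6 = 4*13057 + 1047 = 53275.

0/1, 1/5, 12/61, 97/493, 206/1047, 2569/13057, 10482/53275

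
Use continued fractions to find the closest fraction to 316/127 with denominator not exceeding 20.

5/2

Expand x = 316/127 as a continued fraction with the Euclidean algorithm:
  316 = 2*127 + 62, so a_0 = 2.
  127 = 2*62 + 3, so a_1 = 2.
  62 = 20*3 + 2, so a_2 = 20.
  3 = 1*2 + 1, so a_3 = 1.
  2 = 2*1 + 0, so a_4 = 2.
so x = [2; 2, 20, 1, 2].
Convergents (p_i = a_i*p_{i-1} + p_{i-2}, q_i = a_i*q_{i-1} + q_{i-2} with p_{-2}=0, p_{-1}=1, q_{-2}=1, q_{-1}=0), until the denominator exceeds 20:
  i=0: a_0=2, p_0 = 2*1 + 0 = 2, q_0 = 2*0 + 1 = 1.
  i=1: a_1=2, p_1 = 2*2 + 1 = 5, q_1 = 2*1 + 0 = 2.
  i=2: a_2=20, p_2 = 20*5 + 2 = 102, q_2 = 20*2 + 1 = 41.
q_2 = 41 > 20, so the last convergent with denominator <= 20 is p_1/q_1 = 5/2.
The closest fraction with denominator <= 20 is either p_1/q_1 or the intermediate fraction (k*p_1 + p_0)/(k*q_1 + q_0) with the largest k >= 1 whose denominator stays <= 20; these approach x as k grows, and every other convergent or intermediate fraction in range is farther away.
Largest k: floor((20 - q_0)/q_1) = floor((20 - 1)/2) = 9.
That gives (9*5 + 2)/(9*2 + 1) = 47/19.
Compare the errors: |x - 5/2| = |316*2 - 5*127|/(127*2) = 3/254, and |x - 47/19| = |316*19 - 47*127|/(127*19) = 35/2413.
Cross-multiplying, 3*2413 = 7239 < 8890 = 35*254, so 3/254 is smaller: the convergent 5/2 is closer to x than 47/19.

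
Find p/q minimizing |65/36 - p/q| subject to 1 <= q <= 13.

9/5

Expand x = 65/36 as a continued fraction with the Euclidean algorithm:
  65 = 1*36 + 29, so a_0 = 1.
  36 = 1*29 + 7, so a_1 = 1.
  29 = 4*7 + 1, so a_2 = 4.
  7 = 7*1 + 0, so a_3 = 7.
so x = [1; 1, 4, 7].
Convergents (p_i = a_i*p_{i-1} + p_{i-2}, q_i = a_i*q_{i-1} + q_{i-2} with p_{-2}=0, p_{-1}=1, q_{-2}=1, q_{-1}=0), until the denominator exceeds 13:
  i=0: a_0=1, p_0 = 1*1 + 0 = 1, q_0 = 1*0 + 1 = 1.
  i=1: a_1=1, p_1 = 1*1 + 1 = 2, q_1 = 1*1 + 0 = 1.
  i=2: a_2=4, p_2 = 4*2 + 1 = 9, q_2 = 4*1 + 1 = 5.
  i=3: a_3=7, p_3 = 7*9 + 2 = 65, q_3 = 7*5 + 1 = 36.
q_3 = 36 > 13, so the last convergent with denominator <= 13 is p_2/q_2 = 9/5.
The closest fraction with denominator <= 13 is either p_2/q_2 or the intermediate fraction (k*p_2 + p_1)/(k*q_2 + q_1) with the largest k >= 1 whose denominator stays <= 13; these approach x as k grows, and every other convergent or intermediate fraction in range is farther away.
Largest k: floor((13 - q_1)/q_2) = floor((13 - 1)/5) = 2.
That gives (2*9 + 2)/(2*5 + 1) = 20/11.
Compare the errors: |x - 9/5| = |65*5 - 9*36|/(36*5) = 1/180, and |x - 20/11| = |65*11 - 20*36|/(36*11) = 5/396.
Cross-multiplying, 1*396 = 396 < 900 = 5*180, so 1/180 is smaller: the convergent 9/5 is closer to x than 20/11.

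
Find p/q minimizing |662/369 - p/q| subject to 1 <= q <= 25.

Expand x = 662/369 as a continued fraction with the Euclidean algorithm:
  662 = 1*369 + 293, so a_0 = 1.
  369 = 1*293 + 76, so a_1 = 1.
  293 = 3*76 + 65, so a_2 = 3.
  76 = 1*65 + 11, so a_3 = 1.
  65 = 5*11 + 10, so a_4 = 5.
  11 = 1*10 + 1, so a_5 = 1.
  10 = 10*1 + 0, so a_6 = 10.
so x = [1; 1, 3, 1, 5, 1, 10].
Convergents (p_i = a_i*p_{i-1} + p_{i-2}, q_i = a_i*q_{i-1} + q_{i-2} with p_{-2}=0, p_{-1}=1, q_{-2}=1, q_{-1}=0), until the denominator exceeds 25:
  i=0: a_0=1, p_0 = 1*1 + 0 = 1, q_0 = 1*0 + 1 = 1.
  i=1: a_1=1, p_1 = 1*1 + 1 = 2, q_1 = 1*1 + 0 = 1.
  i=2: a_2=3, p_2 = 3*2 + 1 = 7, q_2 = 3*1 + 1 = 4.
  i=3: a_3=1, p_3 = 1*7 + 2 = 9, q_3 = 1*4 + 1 = 5.
  i=4: a_4=5, p_4 = 5*9 + 7 = 52, q_4 = 5*5 + 4 = 29.
q_4 = 29 > 25, so the last convergent with denominator <= 25 is p_3/q_3 = 9/5.
The closest fraction with denominator <= 25 is either p_3/q_3 or the intermediate fraction (k*p_3 + p_2)/(k*q_3 + q_2) with the largest k >= 1 whose denominator stays <= 25; these approach x as k grows, and every other convergent or intermediate fraction in range is farther away.
Largest k: floor((25 - q_2)/q_3) = floor((25 - 4)/5) = 4.
That gives (4*9 + 7)/(4*5 + 4) = 43/24.
Compare the errors: |x - 9/5| = |662*5 - 9*369|/(369*5) = 11/1845, and |x - 43/24| = |662*24 - 43*369|/(369*24) = 21/8856.
Cross-multiplying, 21*1845 = 38745 < 97416 = 11*8856, so 21/8856 is smaller: the intermediate fraction 43/24 is closer to x than 9/5.

43/24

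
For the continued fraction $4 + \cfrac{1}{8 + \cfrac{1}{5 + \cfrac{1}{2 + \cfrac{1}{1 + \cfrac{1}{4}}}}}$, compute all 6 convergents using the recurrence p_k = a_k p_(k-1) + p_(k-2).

4/1, 33/8, 169/41, 371/90, 540/131, 2531/614

Using the convergent recurrence p_i = a_i*p_{i-1} + p_{i-2}, q_i = a_i*q_{i-1} + q_{i-2} with p_{-2}=0, p_{-1}=1, q_{-2}=1, q_{-1}=0:
  i=0: a_0=4, p_0 = 4*1 + 0 = 4, q_0 = 4*0 + 1 = 1.
  i=1: a_1=8, p_1 = 8*4 + 1 = 33, q_1 = 8*1 + 0 = 8.
  i=2: a_2=5, p_2 = 5*33 + 4 = 169, q_2 = 5*8 + 1 = 41.
  i=3: a_3=2, p_3 = 2*169 + 33 = 371, q_3 = 2*41 + 8 = 90.
  i=4: a_4=1, p_4 = 1*371 + 169 = 540, q_4 = 1*90 + 41 = 131.
  i=5: a_5=4, p_5 = 4*540 + 371 = 2531, q_5 = 4*131 + 90 = 614.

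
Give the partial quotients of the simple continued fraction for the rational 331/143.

[2; 3, 5, 1, 1, 1, 2]

Run the Euclidean algorithm on 331 and 143; the successive quotients are the partial quotients a_0, a_1, ... (each step inverts the fractional part left over by the previous one):
  331 = 2*143 + 45, so a_0 = 2.
  143 = 3*45 + 8, so a_1 = 3.
  45 = 5*8 + 5, so a_2 = 5.
  8 = 1*5 + 3, so a_3 = 1.
  5 = 1*3 + 2, so a_4 = 1.
  3 = 1*2 + 1, so a_5 = 1.
  2 = 2*1 + 0, so a_6 = 2.
The remainder reaches 0 after 7 divisions, so the expansion has 7 partial quotients, read off in order.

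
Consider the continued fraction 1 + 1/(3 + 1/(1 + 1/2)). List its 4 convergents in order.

1/1, 4/3, 5/4, 14/11

Using the convergent recurrence p_i = a_i*p_{i-1} + p_{i-2}, q_i = a_i*q_{i-1} + q_{i-2} with p_{-2}=0, p_{-1}=1, q_{-2}=1, q_{-1}=0:
  i=0: a_0=1, p_0 = 1*1 + 0 = 1, q_0 = 1*0 + 1 = 1.
  i=1: a_1=3, p_1 = 3*1 + 1 = 4, q_1 = 3*1 + 0 = 3.
  i=2: a_2=1, p_2 = 1*4 + 1 = 5, q_2 = 1*3 + 1 = 4.
  i=3: a_3=2, p_3 = 2*5 + 4 = 14, q_3 = 2*4 + 3 = 11.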